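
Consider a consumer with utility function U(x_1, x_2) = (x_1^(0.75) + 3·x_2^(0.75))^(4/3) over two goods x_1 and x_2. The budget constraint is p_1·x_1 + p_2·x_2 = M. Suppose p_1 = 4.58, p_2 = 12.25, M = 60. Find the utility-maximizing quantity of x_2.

MRS = MU_x_1/MU_x_2 = (1/3)·(x_2/x_1)^(0.25). Set equal to p_1/p_2.
Hence x_2/x_1 = (3·p_1/p_2)^(1/(0.25)), i.e. raised to the 4 power.
With the ratio pinned down, the budget gives x_1* = M/(p_1 + p_2·(x_2/x_1)) and x_2* = (x_2/x_1)·x_1*.
Numerically x_2/x_1 = 1.582714, so x_1* = 60/(4.58 + 12.25·1.582714) = 2.5033 and x_2* = 1.582714·2.5033 = 3.962.

x_2* = 3.962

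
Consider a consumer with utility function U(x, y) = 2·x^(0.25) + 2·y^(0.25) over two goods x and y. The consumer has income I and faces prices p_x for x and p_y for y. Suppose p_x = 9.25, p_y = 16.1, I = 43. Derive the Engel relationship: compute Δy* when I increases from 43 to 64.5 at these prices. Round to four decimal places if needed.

With the ratio pinned down, the budget gives x* = I/(p_x + p_y·(y/x)) and y* = (y/x)·x*.
Numerically y/x = 0.477626, so x* = 43/(9.25 + 16.1·0.477626) = 2.5384 and y* = 0.477626·2.5384 = 1.2124.
At I' = 64.5: y* = 1.8186. Change: 1.8186 − 1.2124 = 0.6062.

Δy* = 0.6062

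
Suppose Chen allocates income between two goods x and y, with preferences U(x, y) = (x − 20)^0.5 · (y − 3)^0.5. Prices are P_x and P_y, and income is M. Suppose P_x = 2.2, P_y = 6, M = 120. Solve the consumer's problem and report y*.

MRS = (y−3)/(x−20). Tangency with P_x/P_y gives y−3 = (P_x/P_y)·(x−20).
Substituting into the budget: x* = 20 + 0.5·(M − 20·P_x − 3·P_y)/P_x, and y* = 3 + 0.5·(…)/P_y.
Discretionary income = 120 − 20·2.2 − 3·6 = 58; y* = 3 + 0.5·58/6 = 7.8333.

y* = 7.8333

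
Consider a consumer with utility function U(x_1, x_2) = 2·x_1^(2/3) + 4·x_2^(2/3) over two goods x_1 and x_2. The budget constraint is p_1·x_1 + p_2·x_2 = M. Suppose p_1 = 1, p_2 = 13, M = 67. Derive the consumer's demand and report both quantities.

Numerically x_2/x_1 = 0.003641, so x_1* = 67/(1 + 13·0.003641) = 63.9718 and x_2* = 0.003641·63.9718 = 0.2329.

x_1* = 63.9718, x_2* = 0.2329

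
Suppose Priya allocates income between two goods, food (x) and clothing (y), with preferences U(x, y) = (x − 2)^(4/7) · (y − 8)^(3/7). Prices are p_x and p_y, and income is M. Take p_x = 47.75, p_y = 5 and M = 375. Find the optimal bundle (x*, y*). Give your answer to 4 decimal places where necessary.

MRS = (4/3)·(y−8)/(x−2). Tangency with p_x/p_y gives y−8 = (3/4)·(p_x/p_y)·(x−2).
Substituting into the budget: x* = 2 + 4/7·(M − 2·p_x − 8·p_y)/p_x, and y* = 8 + 3/7·(…)/p_y.
Discretionary income = 375 − 2·47.75 − 8·5 = 239.5; x* = 2 + 4/7·239.5/47.75 = 4.8661; y* = 8 + 3/7·239.5/5 = 28.5286.

x* = 4.8661, y* = 28.5286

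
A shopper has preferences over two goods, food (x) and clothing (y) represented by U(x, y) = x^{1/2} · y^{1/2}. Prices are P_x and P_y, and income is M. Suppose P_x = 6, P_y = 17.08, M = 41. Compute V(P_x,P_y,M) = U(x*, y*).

MU_x/MU_y = (0.5·y)/(0.5·x); tangency sets this equal to P_x/P_y.
So 0.5·P_y·y = 0.5·P_x·x; combined with the budget, a share 0.5 of income goes to x.
Demand: x*(P_x,P_y,M) = 0.5·M/P_x and y* = 0.5·M/P_y.
At P_x=6, P_y=17.08, M=41: x* = 0.5·41/6 = 3.4167, y* = 1.2002.
Utility at the optimum: U(3.4167, 1.2002) = 2.025.

V = 2.025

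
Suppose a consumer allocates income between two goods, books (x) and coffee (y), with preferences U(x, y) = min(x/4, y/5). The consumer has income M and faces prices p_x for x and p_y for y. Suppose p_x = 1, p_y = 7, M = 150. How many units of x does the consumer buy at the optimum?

Leontief preferences: the optimum is at the kink where x/4 = y/5, i.e. y = (5/4)·x.
Budget: p_x·x + p_y·(5/4)·x = M, so (4·p_x + 5·p_y)·x = 4·M.
Demand: x*(p_x,p_y,M) = 4·M/(4·p_x + 5·p_y), y* = 5·M/(4·p_x + 5·p_y).
Here 4·1 + 5·7 = 39, giving x* = 15.3846.

x* = 15.3846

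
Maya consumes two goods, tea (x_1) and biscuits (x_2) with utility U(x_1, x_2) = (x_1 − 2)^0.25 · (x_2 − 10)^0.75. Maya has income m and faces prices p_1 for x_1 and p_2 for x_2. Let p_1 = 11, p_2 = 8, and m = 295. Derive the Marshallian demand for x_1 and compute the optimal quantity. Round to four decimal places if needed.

x_1* = 6.3864

This is Cobb-Douglas in (x_1−2, x_2−10): tangency gives 0.25·p_2·(x_2−10) = 0.75·p_1·(x_1−2).
After buying the subsistence bundle (2, 10), a share 0.25 of the remaining income goes to x_1: x_1* = 2 + 0.25·(m − 2p_1 − 10p_2)/p_1.
Discretionary income = 295 − 2·11 − 10·8 = 193; x_1* = 2 + 0.25·193/11 = 6.3864.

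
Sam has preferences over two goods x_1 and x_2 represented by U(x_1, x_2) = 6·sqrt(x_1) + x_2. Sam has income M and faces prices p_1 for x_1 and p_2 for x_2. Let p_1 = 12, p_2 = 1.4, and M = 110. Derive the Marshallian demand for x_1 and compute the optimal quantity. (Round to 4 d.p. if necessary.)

x_1* = 0.1225

Utility is quasi-linear in x_2; the FOC for x_1 is 3/√x_1 = p_1/p_2.
Solve: √x_1 = 3·p_2/p_1, so x_1*(p_1,p_2) = (3·p_2/p_1)², and x_2* = (M − p_1·x_1*)/p_2.
Plugging in: x_1* = (3·1.4/12)² = 0.1225.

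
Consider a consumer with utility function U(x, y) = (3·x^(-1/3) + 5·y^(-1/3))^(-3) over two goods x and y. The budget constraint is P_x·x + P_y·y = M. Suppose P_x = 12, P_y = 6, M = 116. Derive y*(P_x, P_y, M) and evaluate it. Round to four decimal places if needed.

y* = 10.6772

MRS = MU_x/MU_y = (3/5)·(y/x)^(4/3). Set equal to P_x/P_y.
Hence y/x = ((5/3)·P_x/P_y)^(1/(4/3)), i.e. raised to the 0.75 power.
Substitute y = (y/x)·x into the budget: x* = M/(P_x + P_y·(y/x)).
Numerically y/x = 2.466943, so x* = 116/(12 + 6·2.466943) = 4.3281 and y* = 2.466943·4.3281 = 10.6772.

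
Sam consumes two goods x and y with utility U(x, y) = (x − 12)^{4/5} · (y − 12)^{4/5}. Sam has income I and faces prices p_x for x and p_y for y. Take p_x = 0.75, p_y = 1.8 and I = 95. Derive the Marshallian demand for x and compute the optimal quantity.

x* = 54.9333

This is Cobb-Douglas in (x−12, y−12): tangency gives 0.8·p_y·(y−12) = 0.8·p_x·(x−12).
Substituting into the budget: x* = 12 + 0.5·(I − 12·p_x − 12·p_y)/p_x, and y* = 12 + 0.5·(…)/p_y.
Discretionary income = 95 − 12·0.75 − 12·1.8 = 64.4; x* = 12 + 0.5·64.4/0.75 = 54.9333.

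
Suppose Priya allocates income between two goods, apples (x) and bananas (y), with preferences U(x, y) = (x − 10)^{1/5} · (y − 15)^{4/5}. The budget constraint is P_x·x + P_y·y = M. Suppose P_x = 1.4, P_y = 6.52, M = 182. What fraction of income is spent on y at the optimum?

This is Cobb-Douglas in (x−10, y−15): tangency gives 0.2·P_y·(y−15) = 0.8·P_x·(x−10).
After buying the subsistence bundle (10, 15), a share 0.2 of the remaining income goes to x: x* = 10 + 0.2·(M − 10P_x − 15P_y)/P_x.
Discretionary income = 182 − 10·1.4 − 15·6.52 = 70.2; x* = 10 + 0.2·70.2/1.4 = 20.0286; y* = 15 + 0.8·70.2/6.52 = 23.6135.
Expenditure on y: 6.52·23.6135 = 153.96; share = 0.8459.

share on y = 0.8459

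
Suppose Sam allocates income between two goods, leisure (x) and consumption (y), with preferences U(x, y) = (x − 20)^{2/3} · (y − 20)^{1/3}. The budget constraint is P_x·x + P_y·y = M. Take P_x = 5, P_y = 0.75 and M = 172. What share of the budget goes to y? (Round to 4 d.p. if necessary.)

Let x' = x−20, y' = y−20. MRS = 2·y'/x' = P_x/P_y.
Substituting into the budget: x* = 20 + 2/3·(M − 20·P_x − 20·P_y)/P_x, and y* = 20 + 1/3·(…)/P_y.
Discretionary income = 172 − 20·5 − 20·0.75 = 57; x* = 20 + 2/3·57/5 = 27.6; y* = 20 + 1/3·57/0.75 = 45.3333.
Expenditure on y: 0.75·45.3333 = 34; share = 0.1977.

share on y = 0.1977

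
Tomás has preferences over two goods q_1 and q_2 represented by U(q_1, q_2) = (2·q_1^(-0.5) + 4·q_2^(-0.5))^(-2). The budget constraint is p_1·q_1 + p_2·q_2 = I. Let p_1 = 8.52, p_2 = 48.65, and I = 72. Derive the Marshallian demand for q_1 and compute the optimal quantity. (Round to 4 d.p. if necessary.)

MRS = MU_q_1/MU_q_2 = (1/2)·(q_2/q_1)^(1.5). Set equal to p_1/p_2.
Solve for the ratio: q_2/q_1 = [2·p_1/p_2]^(2/3).
Substitute q_2 = (q_2/q_1)·q_1 into the budget: q_1* = I/(p_1 + p_2·(q_2/q_1)).
Numerically q_2/q_1 = 0.496887, so q_1* = 72/(8.52 + 48.65·0.496887) = 2.2023.

q_1* = 2.2023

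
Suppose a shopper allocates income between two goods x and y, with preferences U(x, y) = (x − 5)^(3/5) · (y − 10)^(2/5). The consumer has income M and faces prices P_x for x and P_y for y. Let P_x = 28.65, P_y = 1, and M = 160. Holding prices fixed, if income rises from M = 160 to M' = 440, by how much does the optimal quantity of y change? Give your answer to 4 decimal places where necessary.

MRS = (3/2)·(y−10)/(x−5). Tangency with P_x/P_y gives y−10 = (2/3)·(P_x/P_y)·(x−5).
After buying the subsistence bundle (5, 10), a share 0.6 of the remaining income goes to x: x* = 5 + 0.6·(M − 5P_x − 10P_y)/P_x.
Discretionary income = 160 − 5·28.65 − 10·1 = 6.75; y* = 10 + 0.4·6.75/1 = 12.7.
At M' = 440: y* = 124.7. Change: 124.7 − 12.7 = 112.

Δy* = 112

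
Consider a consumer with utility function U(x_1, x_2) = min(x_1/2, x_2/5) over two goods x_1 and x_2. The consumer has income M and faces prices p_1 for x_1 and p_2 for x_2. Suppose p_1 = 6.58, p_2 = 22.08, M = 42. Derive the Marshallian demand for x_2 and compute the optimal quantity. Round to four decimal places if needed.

Demand: x_1*(p_1,p_2,M) = 2·M/(2·p_1 + 5·p_2), x_2* = 5·M/(2·p_1 + 5·p_2).
Here 2·6.58 + 5·22.08 = 123.56, giving x_2* = 1.6996.

x_2* = 1.6996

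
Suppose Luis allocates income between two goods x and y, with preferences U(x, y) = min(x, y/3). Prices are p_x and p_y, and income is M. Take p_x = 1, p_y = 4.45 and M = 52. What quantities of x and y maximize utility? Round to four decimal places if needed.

Here 1 + 3·4.45 = 14.35, giving x* = 3.6237 and y* = 10.8711.

x* = 3.6237, y* = 10.8711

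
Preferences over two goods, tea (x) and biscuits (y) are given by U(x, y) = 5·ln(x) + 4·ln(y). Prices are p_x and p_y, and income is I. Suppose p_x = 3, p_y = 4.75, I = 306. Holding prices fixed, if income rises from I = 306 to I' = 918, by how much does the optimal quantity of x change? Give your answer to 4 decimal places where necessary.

The MRS is (5/4)·y/x. Set MRS = p_x/p_y.
So 5·p_y·y = 4·p_x·x; combined with the budget, a share 5/9 of income goes to x.
Demand: x*(p_x,p_y,I) = 5/9·I/p_x and y* = 4/9·I/p_y.
At p_x=3, p_y=4.75, I=306: x* = 5/9·306/3 = 56.6667.
At I' = 918: x* = 170. Change: 170 − 56.6667 = 113.3333.

Δx* = 113.3333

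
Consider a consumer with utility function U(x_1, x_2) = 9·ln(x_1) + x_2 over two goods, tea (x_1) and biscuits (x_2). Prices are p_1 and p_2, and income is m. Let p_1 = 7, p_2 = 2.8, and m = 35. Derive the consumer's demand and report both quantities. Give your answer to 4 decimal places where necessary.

Set MRS = p_1/p_2: (9/x_1)/1 = p_1/p_2.
So x_1*(p_1,p_2) = 9·p_2/p_1, independent of income; and x_2* = (m − 9·p_2)/p_2.
At the given prices: x_1* = 9·2.8/7 = 3.6, and x_2* = 3.5.

x_1* = 3.6, x_2* = 3.5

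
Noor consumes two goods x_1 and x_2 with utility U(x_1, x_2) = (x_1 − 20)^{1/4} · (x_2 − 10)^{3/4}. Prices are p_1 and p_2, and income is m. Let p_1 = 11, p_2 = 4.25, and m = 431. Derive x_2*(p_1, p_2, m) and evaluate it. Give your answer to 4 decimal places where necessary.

x_2* = 39.7353

After buying the subsistence bundle (20, 10), a share 0.25 of the remaining income goes to x_1: x_1* = 20 + 0.25·(m − 20p_1 − 10p_2)/p_1.
Discretionary income = 431 − 20·11 − 10·4.25 = 168.5; x_2* = 10 + 0.75·168.5/4.25 = 39.7353.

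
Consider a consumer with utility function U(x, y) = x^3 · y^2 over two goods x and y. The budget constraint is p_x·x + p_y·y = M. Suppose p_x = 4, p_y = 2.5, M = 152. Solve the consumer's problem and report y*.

MU_x/MU_y = (3·y)/(2·x); tangency sets this equal to p_x/p_y.
So 3·p_y·y = 2·p_x·x; combined with the budget, a share 0.6 of income goes to x.
Demand: x*(p_x,p_y,M) = 0.6·M/p_x and y* = 0.4·M/p_y.
At p_x=4, p_y=2.5, M=152: y* = 0.4·152/2.5 = 24.32.

y* = 24.32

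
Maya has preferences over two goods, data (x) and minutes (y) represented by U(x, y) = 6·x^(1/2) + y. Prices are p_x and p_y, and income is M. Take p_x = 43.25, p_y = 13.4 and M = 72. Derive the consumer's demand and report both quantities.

Thus x* = (3·p_y/p_x)² — independent of M — with the rest of income spent on y.
Plugging in: x* = (3·13.4/43.25)² = 0.8639, y* = 2.5847.

x* = 0.8639, y* = 2.5847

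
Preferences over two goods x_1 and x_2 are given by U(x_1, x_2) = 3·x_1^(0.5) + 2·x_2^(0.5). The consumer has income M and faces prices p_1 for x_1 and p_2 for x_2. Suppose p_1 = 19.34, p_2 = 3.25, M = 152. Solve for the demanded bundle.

x_1* = 2.1563, x_2* = 33.9374

MRS = MU_x_1/MU_x_2 = (3/2)·(x_2/x_1)^(0.5). Set equal to p_1/p_2.
Hence x_2/x_1 = ((2/3)·p_1/p_2)^(1/(0.5)), i.e. raised to the 2 power.
With the ratio pinned down, the budget gives x_1* = M/(p_1 + p_2·(x_2/x_1)) and x_2* = (x_2/x_1)·x_1*.
Numerically x_2/x_1 = 15.738513, so x_1* = 152/(19.34 + 3.25·15.738513) = 2.1563 and x_2* = 15.738513·2.1563 = 33.9374.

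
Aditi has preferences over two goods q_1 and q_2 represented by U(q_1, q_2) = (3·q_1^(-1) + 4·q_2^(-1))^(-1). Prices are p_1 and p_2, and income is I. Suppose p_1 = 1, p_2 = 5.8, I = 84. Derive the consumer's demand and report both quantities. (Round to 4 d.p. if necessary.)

MU_q_1 ∝ 3·q_1^(-2), MU_q_2 ∝ 4·q_2^(-2), so MRS = (3/4)·(q_2/q_1)^(2) = p_1/p_2.
Solve for the ratio: q_2/q_1 = [(4/3)·p_1/p_2]^(0.5).
Substitute q_2 = (q_2/q_1)·q_1 into the budget: q_1* = I/(p_1 + p_2·(q_2/q_1)).
Numerically q_2/q_1 = 0.479463, so q_1* = 84/(1 + 5.8·0.479463) = 22.217 and q_2* = 0.479463·22.217 = 10.6522.

q_1* = 22.217, q_2* = 10.6522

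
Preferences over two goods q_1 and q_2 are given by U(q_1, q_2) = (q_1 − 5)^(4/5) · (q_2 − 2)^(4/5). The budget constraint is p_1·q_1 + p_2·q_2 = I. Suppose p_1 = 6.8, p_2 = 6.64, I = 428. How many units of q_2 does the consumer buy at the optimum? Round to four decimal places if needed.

MRS = (q_2−2)/(q_1−5). Tangency with p_1/p_2 gives q_2−2 = (p_1/p_2)·(q_1−5).
Substituting into the budget: q_1* = 5 + 0.5·(I − 5·p_1 − 2·p_2)/p_1, and q_2* = 2 + 0.5·(…)/p_2.
Discretionary income = 428 − 5·6.8 − 2·6.64 = 380.72; q_2* = 2 + 0.5·380.72/6.64 = 30.6687.

q_2* = 30.6687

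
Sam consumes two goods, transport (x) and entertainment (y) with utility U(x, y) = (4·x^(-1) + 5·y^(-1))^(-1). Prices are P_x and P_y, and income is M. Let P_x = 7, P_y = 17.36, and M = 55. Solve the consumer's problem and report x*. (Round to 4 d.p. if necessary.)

x* = 2.8461

From the CES first-order condition, (4/5)·(y/x)^(2) = P_x/P_y.
Solve for the ratio: y/x = [(5/4)·P_x/P_y]^(0.5).
Substitute y = (y/x)·x into the budget: x* = M/(P_x + P_y·(y/x)).
Numerically y/x = 0.709952, so x* = 55/(7 + 17.36·0.709952) = 2.8461.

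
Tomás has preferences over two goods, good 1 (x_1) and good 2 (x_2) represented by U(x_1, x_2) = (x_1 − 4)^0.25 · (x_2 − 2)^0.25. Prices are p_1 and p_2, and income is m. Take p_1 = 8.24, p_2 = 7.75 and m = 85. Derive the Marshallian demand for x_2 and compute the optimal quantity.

x_2* = 4.3574

Substituting into the budget: x_1* = 4 + 0.5·(m − 4·p_1 − 2·p_2)/p_1, and x_2* = 2 + 0.5·(…)/p_2.
Discretionary income = 85 − 4·8.24 − 2·7.75 = 36.54; x_2* = 2 + 0.5·36.54/7.75 = 4.3574.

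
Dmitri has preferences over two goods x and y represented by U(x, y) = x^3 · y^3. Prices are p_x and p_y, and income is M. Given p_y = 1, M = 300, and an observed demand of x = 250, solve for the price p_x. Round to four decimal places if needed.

p_x = 0.6

Tangency: MRS = y/x = p_x/p_y.
Rearranging, p_y·y = p_x·x. Substituting into the budget gives p_x·x·(1 + 1) = M.
Demand: x*(p_x,p_y,M) = 0.5·M/p_x and y* = 0.5·M/p_y.
Set x* = 250 in the demand function and solve for p_x: p_x = 0.6.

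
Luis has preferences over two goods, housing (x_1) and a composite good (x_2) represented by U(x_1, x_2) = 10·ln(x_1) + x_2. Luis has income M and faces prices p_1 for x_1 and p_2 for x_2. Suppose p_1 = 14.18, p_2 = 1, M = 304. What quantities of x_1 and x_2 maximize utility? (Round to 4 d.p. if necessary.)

Set MRS = p_1/p_2: (10/x_1)/1 = p_1/p_2.
So x_1*(p_1,p_2) = 10·p_2/p_1, independent of income; and x_2* = (M − 10·p_2)/p_2.
At the given prices: x_1* = 10·1/14.18 = 0.7052, and x_2* = 294.

x_1* = 0.7052, x_2* = 294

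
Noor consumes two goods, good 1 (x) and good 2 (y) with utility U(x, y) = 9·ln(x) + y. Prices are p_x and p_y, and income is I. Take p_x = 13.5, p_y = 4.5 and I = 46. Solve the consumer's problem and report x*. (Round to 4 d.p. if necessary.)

x* = 3

So x*(p_x,p_y) = 9·p_y/p_x, independent of income; and y* = (I − 9·p_y)/p_y.
At the given prices: x* = 9·4.5/13.5 = 3.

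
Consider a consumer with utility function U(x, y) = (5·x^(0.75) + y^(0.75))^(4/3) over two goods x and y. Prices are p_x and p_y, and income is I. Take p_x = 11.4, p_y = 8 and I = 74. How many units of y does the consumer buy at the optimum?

y* = 0.0426

MRS = MU_x/MU_y = 5·(y/x)^(0.25). Set equal to p_x/p_y.
Solve for the ratio: y/x = [(1/5)·p_x/p_y]^(4).
Substitute y = (y/x)·x into the budget: x* = I/(p_x + p_y·(y/x)).
Numerically y/x = 0.006598, so x* = 74/(11.4 + 8·0.006598) = 6.4613 and y* = 0.006598·6.4613 = 0.0426.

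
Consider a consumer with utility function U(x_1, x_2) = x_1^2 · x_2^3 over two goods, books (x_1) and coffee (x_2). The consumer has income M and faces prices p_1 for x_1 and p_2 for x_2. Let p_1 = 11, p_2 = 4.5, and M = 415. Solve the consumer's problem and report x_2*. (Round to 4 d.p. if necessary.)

x_2* = 55.3333

Demand: x_1*(p_1,p_2,M) = 0.4·M/p_1 and x_2* = 0.6·M/p_2.
At p_1=11, p_2=4.5, M=415: x_2* = 0.6·415/4.5 = 55.3333.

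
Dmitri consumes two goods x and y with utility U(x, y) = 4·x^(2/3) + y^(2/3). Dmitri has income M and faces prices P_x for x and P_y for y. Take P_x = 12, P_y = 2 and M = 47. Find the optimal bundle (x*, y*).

From the CES first-order condition, 4·(y/x)^(1/3) = P_x/P_y.
Hence y/x = ((1/4)·P_x/P_y)^(1/(1/3)), i.e. raised to the 3 power.
With the ratio pinned down, the budget gives x* = M/(P_x + P_y·(y/x)) and y* = (y/x)·x*.
Numerically y/x = 3.375, so x* = 47/(12 + 2·3.375) = 2.5067 and y* = 3.375·2.5067 = 8.46.

x* = 2.5067, y* = 8.46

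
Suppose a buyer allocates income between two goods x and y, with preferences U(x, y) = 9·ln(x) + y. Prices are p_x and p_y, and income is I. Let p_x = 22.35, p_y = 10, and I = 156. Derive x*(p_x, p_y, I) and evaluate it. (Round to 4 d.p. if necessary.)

x* = 4.0268

Set MRS = p_x/p_y: (9/x)/1 = p_x/p_y.
So x*(p_x,p_y) = 9·p_y/p_x, independent of income; and y* = (I − 9·p_y)/p_y.
At the given prices: x* = 9·10/22.35 = 4.0268.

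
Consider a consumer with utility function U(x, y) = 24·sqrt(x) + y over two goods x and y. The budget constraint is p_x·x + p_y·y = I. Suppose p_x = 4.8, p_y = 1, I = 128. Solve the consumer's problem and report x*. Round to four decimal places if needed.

x* = 6.25

Solve: √x = 12·p_y/p_x, so x*(p_x,p_y) = (12·p_y/p_x)², and y* = (I − p_x·x*)/p_y.
Plugging in: x* = (12·1/4.8)² = 6.25.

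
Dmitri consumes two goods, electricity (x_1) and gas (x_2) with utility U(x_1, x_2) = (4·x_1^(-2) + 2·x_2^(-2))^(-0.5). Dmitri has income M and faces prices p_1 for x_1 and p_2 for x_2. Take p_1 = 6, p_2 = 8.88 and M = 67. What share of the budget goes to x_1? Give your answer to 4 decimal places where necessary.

share on x_1 = 0.4924

MRS = MU_x_1/MU_x_2 = 2·(x_2/x_1)^(3). Set equal to p_1/p_2.
Solve for the ratio: x_2/x_1 = [(1/2)·p_1/p_2]^(1/3).
With the ratio pinned down, the budget gives x_1* = M/(p_1 + p_2·(x_2/x_1)) and x_2* = (x_2/x_1)·x_1*.
Numerically x_2/x_1 = 0.696471, so x_1* = 67/(6 + 8.88·0.696471) = 5.4987 and x_2* = 0.696471·5.4987 = 3.8297.
Expenditure on x_1: 6·5.4987 = 32.9923; share = 0.4924.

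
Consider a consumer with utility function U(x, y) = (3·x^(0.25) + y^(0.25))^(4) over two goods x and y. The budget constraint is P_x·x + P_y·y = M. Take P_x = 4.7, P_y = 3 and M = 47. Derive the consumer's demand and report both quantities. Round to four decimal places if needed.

Substitute y = (y/x)·x into the budget: x* = M/(P_x + P_y·(y/x)).
Numerically y/x = 0.42054, so x* = 47/(4.7 + 3·0.42054) = 7.8838 and y* = 0.42054·7.8838 = 3.3154.

x* = 7.8838, y* = 3.3154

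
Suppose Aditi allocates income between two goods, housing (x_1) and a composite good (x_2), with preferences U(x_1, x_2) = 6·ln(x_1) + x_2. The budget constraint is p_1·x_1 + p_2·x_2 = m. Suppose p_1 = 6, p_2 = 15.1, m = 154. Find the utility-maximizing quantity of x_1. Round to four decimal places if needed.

Set MRS = p_1/p_2: (6/x_1)/1 = p_1/p_2.
So x_1*(p_1,p_2) = 6·p_2/p_1, independent of income; and x_2* = (m − 6·p_2)/p_2.
At the given prices: x_1* = 6·15.1/6 = 15.1.

x_1* = 15.1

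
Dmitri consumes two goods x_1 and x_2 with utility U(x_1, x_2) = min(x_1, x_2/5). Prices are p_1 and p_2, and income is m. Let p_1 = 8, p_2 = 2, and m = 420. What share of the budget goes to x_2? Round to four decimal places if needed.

With perfect complements, no substitution: consume in ratio x_1:x_2 = 1:5.
Budget: p_1·x_1 + p_2·5·x_1 = m, so (p_1 + 5·p_2)·x_1 = m.
Demand: x_1*(p_1,p_2,m) = m/(p_1 + 5·p_2), x_2* = 5·m/(p_1 + 5·p_2).
Here 8 + 5·2 = 18, giving x_1* = 23.3333 and x_2* = 116.6667.
Expenditure on x_2: 2·116.6667 = 233.3333; share = 0.5556.

share on x_2 = 0.5556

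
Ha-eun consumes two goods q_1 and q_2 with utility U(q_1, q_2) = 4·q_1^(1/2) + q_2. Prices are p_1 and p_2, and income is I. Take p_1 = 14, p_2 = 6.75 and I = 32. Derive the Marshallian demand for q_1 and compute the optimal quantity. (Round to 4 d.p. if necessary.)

q_1* = 0.9298

Set MRS = p_1/p_2: 2·q_1^(−1/2) = p_1/p_2.
Solve: √q_1 = 2·p_2/p_1, so q_1*(p_1,p_2) = (2·p_2/p_1)², and q_2* = (I − p_1·q_1*)/p_2.
Plugging in: q_1* = (2·6.75/14)² = 0.9298.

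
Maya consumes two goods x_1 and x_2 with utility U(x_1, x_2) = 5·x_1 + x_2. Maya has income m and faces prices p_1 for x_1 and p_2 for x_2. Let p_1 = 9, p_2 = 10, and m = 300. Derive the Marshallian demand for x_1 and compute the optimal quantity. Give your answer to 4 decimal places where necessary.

x_1* = 33.3333

x_1 gives more utility per dollar, so spend all income on x_1: x_1* = m/p_1, x_2* = 0.
Numerically: x_1* = 33.3333, x_2* = 0.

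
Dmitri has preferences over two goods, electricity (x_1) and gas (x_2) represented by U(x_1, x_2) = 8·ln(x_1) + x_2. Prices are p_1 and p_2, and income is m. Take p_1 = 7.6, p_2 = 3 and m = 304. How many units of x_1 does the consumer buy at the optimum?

x_1* = 3.1579

So x_1*(p_1,p_2) = 8·p_2/p_1, independent of income; and x_2* = (m − 8·p_2)/p_2.
At the given prices: x_1* = 8·3/7.6 = 3.1579.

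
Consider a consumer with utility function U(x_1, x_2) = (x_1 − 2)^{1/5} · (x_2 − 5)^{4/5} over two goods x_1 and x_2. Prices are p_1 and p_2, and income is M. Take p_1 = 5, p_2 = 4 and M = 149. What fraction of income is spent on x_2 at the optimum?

share on x_2 = 0.7732

MRS = (1/4)·(x_2−5)/(x_1−2). Tangency with p_1/p_2 gives x_2−5 = 4·(p_1/p_2)·(x_1−2).
Substituting into the budget: x_1* = 2 + 0.2·(M − 2·p_1 − 5·p_2)/p_1, and x_2* = 5 + 0.8·(…)/p_2.
Discretionary income = 149 − 2·5 − 5·4 = 119; x_1* = 2 + 0.2·119/5 = 6.76; x_2* = 5 + 0.8·119/4 = 28.8.
Expenditure on x_2: 4·28.8 = 115.2; share = 0.7732.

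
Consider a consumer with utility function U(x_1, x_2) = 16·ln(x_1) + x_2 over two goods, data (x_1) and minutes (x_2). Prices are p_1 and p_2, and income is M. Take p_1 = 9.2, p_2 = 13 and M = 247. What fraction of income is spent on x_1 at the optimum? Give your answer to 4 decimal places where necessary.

Set MRS = p_1/p_2: (16/x_1)/1 = p_1/p_2.
So x_1*(p_1,p_2) = 16·p_2/p_1, independent of income; and x_2* = (M − 16·p_2)/p_2.
At the given prices: x_1* = 16·13/9.2 = 22.6087, and x_2* = 3.
Expenditure on x_1: 9.2·22.6087 = 208; share = 0.8421.

share on x_1 = 0.8421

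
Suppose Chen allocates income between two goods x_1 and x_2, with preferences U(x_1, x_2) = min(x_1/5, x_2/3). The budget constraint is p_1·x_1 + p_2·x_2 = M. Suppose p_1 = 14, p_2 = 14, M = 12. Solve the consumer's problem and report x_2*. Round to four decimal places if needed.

With perfect complements, no substitution: consume in ratio x_1:x_2 = 5:3.
Budget: p_1·x_1 + p_2·(3/5)·x_1 = M, so (5·p_1 + 3·p_2)·x_1 = 5·M.
Demand: x_1*(p_1,p_2,M) = 5·M/(5·p_1 + 3·p_2), x_2* = 3·M/(5·p_1 + 3·p_2).
Here 5·14 + 3·14 = 112, giving x_2* = 0.3214.

x_2* = 0.3214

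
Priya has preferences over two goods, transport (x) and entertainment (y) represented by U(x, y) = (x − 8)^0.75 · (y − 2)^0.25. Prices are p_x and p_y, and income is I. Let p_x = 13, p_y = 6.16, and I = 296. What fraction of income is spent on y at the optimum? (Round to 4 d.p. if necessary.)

Let x' = x−8, y' = y−2. MRS = 3·y'/x' = p_x/p_y.
Substituting into the budget: x* = 8 + 0.75·(I − 8·p_x − 2·p_y)/p_x, and y* = 2 + 0.25·(…)/p_y.
Discretionary income = 296 − 8·13 − 2·6.16 = 179.68; x* = 8 + 0.75·179.68/13 = 18.3662; y* = 2 + 0.25·179.68/6.16 = 9.2922.
Expenditure on y: 6.16·9.2922 = 57.24; share = 0.1934.

share on y = 0.1934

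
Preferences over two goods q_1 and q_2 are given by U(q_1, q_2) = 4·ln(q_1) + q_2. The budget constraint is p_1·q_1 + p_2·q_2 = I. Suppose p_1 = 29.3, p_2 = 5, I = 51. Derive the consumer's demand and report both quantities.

MU_q_1 = 4/q_1, MU_q_2 = 1. Tangency: 4/q_1 = p_1/p_2.
So q_1*(p_1,p_2) = 4·p_2/p_1, independent of income; and q_2* = (I − 4·p_2)/p_2.
At the given prices: q_1* = 4·5/29.3 = 0.6826, and q_2* = 6.2.

q_1* = 0.6826, q_2* = 6.2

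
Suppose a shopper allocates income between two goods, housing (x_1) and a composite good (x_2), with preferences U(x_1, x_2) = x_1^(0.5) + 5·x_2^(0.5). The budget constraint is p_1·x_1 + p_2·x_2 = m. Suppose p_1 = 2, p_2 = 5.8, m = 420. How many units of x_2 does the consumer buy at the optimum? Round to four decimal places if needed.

x_2* = 64.8869

MRS = MU_x_1/MU_x_2 = (1/5)·(x_2/x_1)^(0.5). Set equal to p_1/p_2.
Hence x_2/x_1 = (5·p_1/p_2)^(1/(0.5)), i.e. raised to the 2 power.
Substitute x_2 = (x_2/x_1)·x_1 into the budget: x_1* = m/(p_1 + p_2·(x_2/x_1)).
Numerically x_2/x_1 = 2.972652, so x_1* = 420/(2 + 5.8·2.972652) = 21.828 and x_2* = 2.972652·21.828 = 64.8869.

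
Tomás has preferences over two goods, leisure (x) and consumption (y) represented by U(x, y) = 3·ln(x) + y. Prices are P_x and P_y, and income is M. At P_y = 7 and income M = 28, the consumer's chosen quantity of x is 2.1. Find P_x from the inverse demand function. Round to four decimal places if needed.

Set MRS = P_x/P_y: (3/x)/1 = P_x/P_y.
So x*(P_x,P_y) = 3·P_y/P_x, independent of income; and y* = (M − 3·P_y)/P_y.
Set x* = 2.1 in the demand function and solve for P_x: P_x = 10.

P_x = 10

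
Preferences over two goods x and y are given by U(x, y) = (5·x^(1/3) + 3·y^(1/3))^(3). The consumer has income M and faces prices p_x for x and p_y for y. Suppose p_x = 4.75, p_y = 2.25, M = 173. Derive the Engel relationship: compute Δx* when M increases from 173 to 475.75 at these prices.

Δx* = 38.0455

MRS = MU_x/MU_y = (5/3)·(y/x)^(2/3). Set equal to p_x/p_y.
Hence y/x = ((3/5)·p_x/p_y)^(1/(2/3)), i.e. raised to the 1.5 power.
Substitute y = (y/x)·x into the budget: x* = M/(p_x + p_y·(y/x)).
Numerically y/x = 1.425586, so x* = 173/(4.75 + 2.25·1.425586) = 21.7403.
At M' = 475.75: x* = 59.7858. Change: 59.7858 − 21.7403 = 38.0455.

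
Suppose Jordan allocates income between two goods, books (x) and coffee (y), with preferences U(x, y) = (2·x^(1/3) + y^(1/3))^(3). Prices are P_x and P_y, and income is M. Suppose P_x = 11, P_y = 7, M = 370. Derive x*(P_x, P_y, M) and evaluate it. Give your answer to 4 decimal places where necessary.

x* = 23.3068

Numerically y/x = 0.696461, so x* = 370/(11 + 7·0.696461) = 23.3068.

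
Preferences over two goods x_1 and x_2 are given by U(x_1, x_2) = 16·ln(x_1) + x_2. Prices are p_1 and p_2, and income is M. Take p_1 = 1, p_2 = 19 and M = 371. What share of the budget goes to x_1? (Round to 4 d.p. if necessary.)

MU_x_1 = 16/x_1, MU_x_2 = 1. Tangency: 16/x_1 = p_1/p_2.
So x_1*(p_1,p_2) = 16·p_2/p_1, independent of income; and x_2* = (M − 16·p_2)/p_2.
At the given prices: x_1* = 16·19/1 = 304, and x_2* = 3.5263.
Expenditure on x_1: 1·304 = 304; share = 0.8194.

share on x_1 = 0.8194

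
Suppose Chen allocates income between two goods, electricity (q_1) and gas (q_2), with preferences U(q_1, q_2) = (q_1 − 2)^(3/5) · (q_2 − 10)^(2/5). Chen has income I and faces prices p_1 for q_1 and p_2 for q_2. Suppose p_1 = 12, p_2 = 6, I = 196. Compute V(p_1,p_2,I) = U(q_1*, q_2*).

V = 6.2829

Let q_1' = q_1−2, q_2' = q_2−10. MRS = (3/2)·q_2'/q_1' = p_1/p_2.
After buying the subsistence bundle (2, 10), a share 0.6 of the remaining income goes to q_1: q_1* = 2 + 0.6·(I − 2p_1 − 10p_2)/p_1.
Discretionary income = 196 − 2·12 − 10·6 = 112; q_1* = 2 + 0.6·112/12 = 7.6; q_2* = 10 + 0.4·112/6 = 17.4667.
Utility at the optimum: U(7.6, 17.4667) = 6.2829.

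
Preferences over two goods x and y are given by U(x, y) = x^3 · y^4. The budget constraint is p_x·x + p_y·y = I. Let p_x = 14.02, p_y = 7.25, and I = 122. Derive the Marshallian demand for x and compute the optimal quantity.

x* = 3.7294

Tangency: MRS = (3/4)·y/x = p_x/p_y.
So 3·p_y·y = 4·p_x·x; combined with the budget, a share 3/7 of income goes to x.
Demand: x*(p_x,p_y,I) = 3/7·I/p_x and y* = 4/7·I/p_y.
At p_x=14.02, p_y=7.25, I=122: x* = 3/7·122/14.02 = 3.7294.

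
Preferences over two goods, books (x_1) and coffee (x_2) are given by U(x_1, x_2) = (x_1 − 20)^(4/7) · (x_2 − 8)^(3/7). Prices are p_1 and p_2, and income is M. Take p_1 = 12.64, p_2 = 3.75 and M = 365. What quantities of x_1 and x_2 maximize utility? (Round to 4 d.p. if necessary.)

x_1* = 23.7161, x_2* = 17.3943

MRS = (4/3)·(x_2−8)/(x_1−20). Tangency with p_1/p_2 gives x_2−8 = (3/4)·(p_1/p_2)·(x_1−20).
After buying the subsistence bundle (20, 8), a share 4/7 of the remaining income goes to x_1: x_1* = 20 + 4/7·(M − 20p_1 − 8p_2)/p_1.
Discretionary income = 365 − 20·12.64 − 8·3.75 = 82.2; x_1* = 20 + 4/7·82.2/12.64 = 23.7161; x_2* = 8 + 3/7·82.2/3.75 = 17.3943.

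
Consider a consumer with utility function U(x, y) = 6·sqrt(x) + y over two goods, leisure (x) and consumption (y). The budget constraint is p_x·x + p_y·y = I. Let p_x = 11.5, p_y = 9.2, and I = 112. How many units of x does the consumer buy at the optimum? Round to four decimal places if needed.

x* = 5.76

Set MRS = p_x/p_y: 3·x^(−1/2) = p_x/p_y.
Solve: √x = 3·p_y/p_x, so x*(p_x,p_y) = (3·p_y/p_x)², and y* = (I − p_x·x*)/p_y.
Plugging in: x* = (3·9.2/11.5)² = 5.76.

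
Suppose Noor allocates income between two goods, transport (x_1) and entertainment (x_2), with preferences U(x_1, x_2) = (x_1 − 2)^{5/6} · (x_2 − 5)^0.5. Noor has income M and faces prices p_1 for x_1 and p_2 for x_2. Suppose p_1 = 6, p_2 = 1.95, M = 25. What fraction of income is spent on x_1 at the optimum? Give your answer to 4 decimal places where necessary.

This is Cobb-Douglas in (x_1−2, x_2−5): tangency gives 5/6·p_2·(x_2−5) = 0.5·p_1·(x_1−2).
After buying the subsistence bundle (2, 5), a share 0.625 of the remaining income goes to x_1: x_1* = 2 + 0.625·(M − 2p_1 − 5p_2)/p_1.
Discretionary income = 25 − 2·6 − 5·1.95 = 3.25; x_1* = 2 + 0.625·3.25/6 = 2.3385; x_2* = 5 + 0.375·3.25/1.95 = 5.625.
Expenditure on x_1: 6·2.3385 = 14.0312; share = 0.5613.

share on x_1 = 0.5613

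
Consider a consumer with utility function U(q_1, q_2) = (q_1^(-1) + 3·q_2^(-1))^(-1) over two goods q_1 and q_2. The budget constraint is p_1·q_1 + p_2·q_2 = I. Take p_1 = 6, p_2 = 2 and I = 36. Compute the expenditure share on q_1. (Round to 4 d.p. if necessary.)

With the ratio pinned down, the budget gives q_1* = I/(p_1 + p_2·(q_2/q_1)) and q_2* = (q_2/q_1)·q_1*.
Numerically q_2/q_1 = 3, so q_1* = 36/(6 + 2·3) = 3 and q_2* = 3·3 = 9.
Expenditure on q_1: 6·3 = 18; share = 0.5.

share on q_1 = 0.5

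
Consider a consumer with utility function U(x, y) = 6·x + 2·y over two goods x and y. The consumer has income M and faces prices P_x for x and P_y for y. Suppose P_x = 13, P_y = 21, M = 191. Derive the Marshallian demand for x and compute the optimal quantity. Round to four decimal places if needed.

x* = 14.6923

Linear utility — the consumer picks whichever good has higher MU/price: 6/13 = 0.4615 vs 2/21 = 0.0952.
x gives more utility per dollar, so spend all income on x: x* = M/P_x, y* = 0.
Numerically: x* = 14.6923, y* = 0.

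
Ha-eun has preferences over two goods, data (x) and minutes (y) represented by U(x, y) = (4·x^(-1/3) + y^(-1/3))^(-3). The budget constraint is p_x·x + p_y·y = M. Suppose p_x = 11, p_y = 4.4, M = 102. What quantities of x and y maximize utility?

MRS = MU_x/MU_y = 4·(y/x)^(4/3). Set equal to p_x/p_y.
Hence y/x = ((1/4)·p_x/p_y)^(1/(4/3)), i.e. raised to the 0.75 power.
With the ratio pinned down, the budget gives x* = M/(p_x + p_y·(y/x)) and y* = (y/x)·x*.
Numerically y/x = 0.702927, so x* = 102/(11 + 4.4·0.702927) = 7.2377 and y* = 0.702927·7.2377 = 5.0876.

x* = 7.2377, y* = 5.0876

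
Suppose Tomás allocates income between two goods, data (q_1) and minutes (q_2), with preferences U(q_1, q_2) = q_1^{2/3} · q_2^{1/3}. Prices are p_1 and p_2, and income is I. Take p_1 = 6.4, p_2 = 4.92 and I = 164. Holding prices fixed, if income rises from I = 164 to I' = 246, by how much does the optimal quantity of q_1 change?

Δq_1* = 8.5417

The MRS is 2·q_2/q_1. Set MRS = p_1/p_2.
Rearranging, p_2·q_2 = (1/2)·p_1·q_1. Substituting into the budget gives p_1·q_1·(1 + (1/2)) = I.
Demand: q_1*(p_1,p_2,I) = 2/3·I/p_1 and q_2* = 1/3·I/p_2.
At p_1=6.4, p_2=4.92, I=164: q_1* = 2/3·164/6.4 = 17.0833.
At I' = 246: q_1* = 25.625. Change: 25.625 − 17.0833 = 8.5417.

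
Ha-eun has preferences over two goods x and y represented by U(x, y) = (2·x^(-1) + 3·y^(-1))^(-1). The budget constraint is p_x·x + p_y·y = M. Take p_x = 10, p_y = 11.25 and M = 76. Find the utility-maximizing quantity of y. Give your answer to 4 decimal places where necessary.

y* = 3.8171

MU_x ∝ 2·x^(-2), MU_y ∝ 3·y^(-2), so MRS = (2/3)·(y/x)^(2) = p_x/p_y.
Solve for the ratio: y/x = [(3/2)·p_x/p_y]^(0.5).
Substitute y = (y/x)·x into the budget: x* = M/(p_x + p_y·(y/x)).
Numerically y/x = 1.154701, so x* = 76/(10 + 11.25·1.154701) = 3.3057 and y* = 1.154701·3.3057 = 3.8171.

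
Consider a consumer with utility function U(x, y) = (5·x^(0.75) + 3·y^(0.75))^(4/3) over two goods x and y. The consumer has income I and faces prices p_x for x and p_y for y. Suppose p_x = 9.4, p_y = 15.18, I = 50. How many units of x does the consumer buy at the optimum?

MU_x ∝ 5·x^(-0.25), MU_y ∝ 3·y^(-0.25), so MRS = (5/3)·(y/x)^(0.25) = p_x/p_y.
Hence y/x = ((3/5)·p_x/p_y)^(1/(0.25)), i.e. raised to the 4 power.
With the ratio pinned down, the budget gives x* = I/(p_x + p_y·(y/x)) and y* = (y/x)·x*.
Numerically y/x = 0.019056, so x* = 50/(9.4 + 15.18·0.019056) = 5.1603.

x* = 5.1603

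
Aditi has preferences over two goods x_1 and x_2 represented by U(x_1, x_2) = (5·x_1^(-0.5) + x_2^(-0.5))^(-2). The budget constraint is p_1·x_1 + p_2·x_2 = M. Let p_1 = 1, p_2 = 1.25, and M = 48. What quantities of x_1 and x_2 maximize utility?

MU_x_1 ∝ 5·x_1^(-1.5), MU_x_2 ∝ x_2^(-1.5), so MRS = 5·(x_2/x_1)^(1.5) = p_1/p_2.
Hence x_2/x_1 = ((1/5)·p_1/p_2)^(1/(1.5)), i.e. raised to the 2/3 power.
With the ratio pinned down, the budget gives x_1* = M/(p_1 + p_2·(x_2/x_1)) and x_2* = (x_2/x_1)·x_1*.
Numerically x_2/x_1 = 0.294723, so x_1* = 48/(1 + 1.25·0.294723) = 35.0774 and x_2* = 0.294723·35.0774 = 10.3381.

x_1* = 35.0774, x_2* = 10.3381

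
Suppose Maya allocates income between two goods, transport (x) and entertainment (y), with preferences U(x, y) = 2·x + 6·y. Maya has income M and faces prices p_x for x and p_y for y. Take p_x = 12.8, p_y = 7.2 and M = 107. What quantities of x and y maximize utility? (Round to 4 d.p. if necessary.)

Perfect substitutes: compare marginal utility per dollar. 2/p_x vs 6/p_y → 0.1562 vs 0.8333.
y gives more utility per dollar, so spend all income on y: y* = M/p_y, x* = 0.
Numerically: x* = 0, y* = 14.8611.

x* = 0, y* = 14.8611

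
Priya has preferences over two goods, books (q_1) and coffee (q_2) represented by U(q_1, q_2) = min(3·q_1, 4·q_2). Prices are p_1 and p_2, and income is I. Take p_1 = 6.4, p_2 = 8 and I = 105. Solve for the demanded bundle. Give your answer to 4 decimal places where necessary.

Demand: q_1*(p_1,p_2,I) = 4·I/(4·p_1 + 3·p_2), q_2* = 3·I/(4·p_1 + 3·p_2).
Here 4·6.4 + 3·8 = 49.6, giving q_1* = 8.4677 and q_2* = 6.3508.

q_1* = 8.4677, q_2* = 6.3508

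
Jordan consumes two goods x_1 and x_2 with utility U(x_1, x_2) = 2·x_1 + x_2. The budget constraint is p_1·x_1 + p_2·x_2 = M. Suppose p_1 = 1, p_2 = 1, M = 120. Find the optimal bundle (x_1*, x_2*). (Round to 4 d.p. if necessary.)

x_1* = 120, x_2* = 0

Perfect substitutes: compare marginal utility per dollar. 2/p_1 vs 1/p_2 → 2 vs 1.
x_1 gives more utility per dollar, so spend all income on x_1: x_1* = M/p_1, x_2* = 0.
Numerically: x_1* = 120, x_2* = 0.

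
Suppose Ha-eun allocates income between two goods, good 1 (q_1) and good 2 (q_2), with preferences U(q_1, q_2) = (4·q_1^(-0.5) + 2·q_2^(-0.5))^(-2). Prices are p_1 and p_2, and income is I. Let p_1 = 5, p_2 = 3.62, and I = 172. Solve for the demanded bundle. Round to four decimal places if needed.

q_1* = 21.9715, q_2* = 17.1664

Numerically q_2/q_1 = 0.781306, so q_1* = 172/(5 + 3.62·0.781306) = 21.9715 and q_2* = 0.781306·21.9715 = 17.1664.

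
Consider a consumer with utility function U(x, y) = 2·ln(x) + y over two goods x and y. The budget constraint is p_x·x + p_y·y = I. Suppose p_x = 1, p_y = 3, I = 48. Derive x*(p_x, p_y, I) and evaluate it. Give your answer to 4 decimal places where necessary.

x* = 6

MU_x = 2/x, MU_y = 1. Tangency: 2/x = p_x/p_y.
So x*(p_x,p_y) = 2·p_y/p_x, independent of income; and y* = (I − 2·p_y)/p_y.
At the given prices: x* = 2·3/1 = 6.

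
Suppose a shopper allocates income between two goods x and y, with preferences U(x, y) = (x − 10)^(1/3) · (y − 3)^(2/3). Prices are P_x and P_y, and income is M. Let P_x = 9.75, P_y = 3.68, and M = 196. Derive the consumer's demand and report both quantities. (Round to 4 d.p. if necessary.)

Discretionary income = 196 − 10·9.75 − 3·3.68 = 87.46; x* = 10 + 1/3·87.46/9.75 = 12.9901; y* = 3 + 2/3·87.46/3.68 = 18.8442.

x* = 12.9901, y* = 18.8442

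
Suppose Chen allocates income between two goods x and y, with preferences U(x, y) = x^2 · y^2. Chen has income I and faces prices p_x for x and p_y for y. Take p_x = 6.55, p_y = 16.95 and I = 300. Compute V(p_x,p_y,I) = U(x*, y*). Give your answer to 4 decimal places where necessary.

Demand: x*(p_x,p_y,I) = 0.5·I/p_x and y* = 0.5·I/p_y.
At p_x=6.55, p_y=16.95, I=300: x* = 0.5·300/6.55 = 22.9008, y* = 8.8496.
Utility at the optimum: U(22.9008, 8.8496) = 41071.7333.

V = 41071.7333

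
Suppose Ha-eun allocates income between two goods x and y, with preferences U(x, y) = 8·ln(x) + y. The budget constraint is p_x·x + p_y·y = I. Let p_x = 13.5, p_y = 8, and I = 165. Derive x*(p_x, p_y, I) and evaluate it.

x* = 4.7407

Set MRS = p_x/p_y: (8/x)/1 = p_x/p_y.
So x*(p_x,p_y) = 8·p_y/p_x, independent of income; and y* = (I − 8·p_y)/p_y.
At the given prices: x* = 8·8/13.5 = 4.7407.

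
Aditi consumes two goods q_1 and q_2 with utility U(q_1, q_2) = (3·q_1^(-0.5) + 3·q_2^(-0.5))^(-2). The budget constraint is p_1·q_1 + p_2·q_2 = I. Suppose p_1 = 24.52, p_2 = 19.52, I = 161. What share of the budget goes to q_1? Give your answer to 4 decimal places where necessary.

Substitute q_2 = (q_2/q_1)·q_1 into the budget: q_1* = I/(p_1 + p_2·(q_2/q_1)).
Numerically q_2/q_1 = 1.164199, so q_1* = 161/(24.52 + 19.52·1.164199) = 3.4078 and q_2* = 1.164199·3.4078 = 3.9673.
Expenditure on q_1: 24.52·3.4078 = 83.5582; share = 0.519.

share on q_1 = 0.519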